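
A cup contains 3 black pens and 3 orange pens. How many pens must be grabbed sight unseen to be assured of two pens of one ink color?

3

Treat the 2 ink colors as pigeonholes.
The worst case takes 1 pen of each ink color without reaching 2 of any: 2 × 1 = 2.
The next pen must bring some ink color to 2, so 2 + 1 = 3.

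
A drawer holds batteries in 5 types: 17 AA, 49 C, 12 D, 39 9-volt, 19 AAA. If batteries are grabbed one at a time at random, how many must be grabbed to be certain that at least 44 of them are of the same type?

In the worst case we take at most 43 of each type, but all 17 AA, all 12 D, all 39 9-volt, and all 19 AAA (fewer than 43), giving 17 + 43 + 12 + 39 + 19 = 130.
One more battery then forces some type to 44, so 130 + 1 = 131.

131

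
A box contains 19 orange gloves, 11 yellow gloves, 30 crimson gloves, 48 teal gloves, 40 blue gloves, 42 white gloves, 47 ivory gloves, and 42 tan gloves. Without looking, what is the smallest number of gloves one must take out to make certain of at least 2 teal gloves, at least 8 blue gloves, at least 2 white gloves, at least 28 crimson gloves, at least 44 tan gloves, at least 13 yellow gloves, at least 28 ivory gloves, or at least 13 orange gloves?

Each of the 8 colors has its own threshold; avoid all of them simultaneously.
The worst case stops just short of every target: 12 orange, all 11 yellow, 27 crimson, 1 teal, 7 blue, 1 white, 27 ivory, all 42 tan — 12 + 11 + 27 + 1 + 7 + 1 + 27 + 42 = 128 gloves.
One more glove must push some color to its target, so 128 + 1 = 129.

129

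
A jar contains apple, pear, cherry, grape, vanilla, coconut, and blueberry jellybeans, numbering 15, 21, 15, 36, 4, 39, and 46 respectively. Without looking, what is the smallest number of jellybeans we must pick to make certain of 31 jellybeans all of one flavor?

Treat the 7 flavors as pigeonholes.
In the worst case we take at most 30 of each flavor, but all 15 apple, all 21 pear, all 15 cherry, and all 4 vanilla (fewer than 30), giving 15 + 21 + 15 + 30 + 4 + 30 + 30 = 145.
One more jellybean then forces some flavor to 31, so 145 + 1 = 146.

146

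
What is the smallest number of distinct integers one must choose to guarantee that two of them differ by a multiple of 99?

100

Two integers differ by a multiple of 99 exactly when they share a remainder mod 99.
There are 99 residue classes mod 99, so 99 integers can all lie in distinct classes.
One more integer must repeat a residue, giving a difference divisible by 99. So n = 99 + 1 = 100.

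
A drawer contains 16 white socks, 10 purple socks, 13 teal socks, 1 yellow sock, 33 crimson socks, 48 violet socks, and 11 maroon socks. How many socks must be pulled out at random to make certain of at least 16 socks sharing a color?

81

In the worst case we take at most 15 of each color, but all 10 purple, all 13 teal, all 1 yellow, and all 11 maroon (fewer than 15), giving 15 + 10 + 13 + 1 + 15 + 15 + 11 = 80.
One more sock then forces some color to 16, so 80 + 1 = 81.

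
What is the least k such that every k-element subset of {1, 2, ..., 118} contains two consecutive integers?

Partition {1, …, 118} into 59 pairs: {1,2}, {3,4}, …, {117,118}.
Choosing 59 integers — say the 59 even numbers 2, 4, …, 118 — takes one from each pair and avoids the property.
Choosing 60 forces two into the same pair by pigeonhole, and those are consecutive. So 60.

60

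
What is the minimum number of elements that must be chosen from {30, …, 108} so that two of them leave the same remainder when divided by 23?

Group the integers by remainder mod 23; there are 23 residue classes, each nonempty in this range.
Choosing one from each class (23 integers) avoids any shared remainder.
One more choice must repeat a class, so two differ by a multiple of 23. Hence 23 + 1 = 24.

24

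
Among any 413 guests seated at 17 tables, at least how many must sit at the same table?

25

If each of the 17 tables held at most 24, the total would be at most 17 × 24 = 408 < 413, a contradiction.
So at least one holds ⌈413/17⌉ = 25.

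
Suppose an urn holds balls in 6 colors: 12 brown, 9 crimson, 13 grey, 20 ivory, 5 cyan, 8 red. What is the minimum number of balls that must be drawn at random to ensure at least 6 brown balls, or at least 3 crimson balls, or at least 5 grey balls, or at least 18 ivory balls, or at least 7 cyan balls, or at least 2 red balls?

Each of the 6 colors has its own threshold; avoid all of them simultaneously.
The worst case stops just short of every target: 5 brown, 2 crimson, 4 grey, 17 ivory, all 5 cyan, 1 red — 5 + 2 + 4 + 17 + 5 + 1 = 34 balls.
One more ball must push some color to its target, so 34 + 1 = 35.

35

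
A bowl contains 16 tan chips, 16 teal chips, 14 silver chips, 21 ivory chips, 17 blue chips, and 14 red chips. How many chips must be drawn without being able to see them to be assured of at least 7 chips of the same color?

37

Treat the 6 colors as pigeonholes.
The worst case takes 6 chips of each color without reaching 7 of any: 6 × 6 = 36.
The next chip must bring some color to 7, so 36 + 1 = 37.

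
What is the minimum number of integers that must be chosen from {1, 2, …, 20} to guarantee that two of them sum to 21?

11

Partition {1, …, 20} into 10 pairs: {1,20}, {2,19}, …, {10,11}.
Choosing 10 integers — say the integers 1 through 10 — takes one from each pair and avoids the property.
Choosing 11 forces two into the same pair by pigeonhole, and those sum to 21. So 11.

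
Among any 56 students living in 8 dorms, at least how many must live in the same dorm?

The 56 students fall into 8 dorms.
If each of the 8 dorms held at most 6, the total would be at most 8 × 6 = 48 < 56, a contradiction.
So at least one holds ⌈56/8⌉ = 7.

7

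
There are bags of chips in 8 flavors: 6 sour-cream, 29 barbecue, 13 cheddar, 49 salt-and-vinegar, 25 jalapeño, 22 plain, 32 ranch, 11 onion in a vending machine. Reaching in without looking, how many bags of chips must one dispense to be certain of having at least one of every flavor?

The hardest flavor to obtain is sour-cream: we could draw every other bag of chips first — 187 − 6 = 181 bags of chips — without a single sour-cream one.
The next draw must be sour-cream, so 181 + 1 = 182.

182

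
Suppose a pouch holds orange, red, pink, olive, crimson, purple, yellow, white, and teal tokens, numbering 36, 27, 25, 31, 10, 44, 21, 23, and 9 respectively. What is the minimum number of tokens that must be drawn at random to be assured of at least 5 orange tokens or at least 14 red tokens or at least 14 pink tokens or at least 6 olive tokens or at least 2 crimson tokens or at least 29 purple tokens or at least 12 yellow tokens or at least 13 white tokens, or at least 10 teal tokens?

The worst case stops just short of every target: 4 orange, 13 red, 13 pink, 5 olive, 1 crimson, 28 purple, 11 yellow, 12 white, 9 teal — 4 + 13 + 13 + 5 + 1 + 28 + 11 + 12 + 9 = 96 tokens.
One more token must push some color to its target, so 96 + 1 = 97.

97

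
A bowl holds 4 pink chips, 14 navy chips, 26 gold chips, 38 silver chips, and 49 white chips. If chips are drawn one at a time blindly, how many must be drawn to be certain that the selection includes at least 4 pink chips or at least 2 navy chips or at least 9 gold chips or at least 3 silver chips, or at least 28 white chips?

42

Each of the 5 colors has its own threshold; avoid all of them simultaneously.
The worst case stops just short of every target: 3 pink, 1 navy, 8 gold, 2 silver, 27 white — 3 + 1 + 8 + 2 + 27 = 41 chips.
One more chip must push some color to its target, so 41 + 1 = 42.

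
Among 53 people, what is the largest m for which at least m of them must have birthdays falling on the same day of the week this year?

If each of the 7 days of the week held at most 7, the total would be at most 7 × 7 = 49 < 53, a contradiction.
So at least one holds ⌈53/7⌉ = 8.

8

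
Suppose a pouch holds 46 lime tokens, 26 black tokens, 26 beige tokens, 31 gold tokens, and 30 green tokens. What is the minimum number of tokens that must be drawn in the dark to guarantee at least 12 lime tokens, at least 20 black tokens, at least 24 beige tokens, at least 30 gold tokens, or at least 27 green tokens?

109

Each of the 5 colors has its own threshold; avoid all of them simultaneously.
The worst case stops just short of every target: 11 lime, 19 black, 23 beige, 29 gold, 26 green — 11 + 19 + 23 + 29 + 26 = 108 tokens.
One more token must push some color to its target, so 108 + 1 = 109.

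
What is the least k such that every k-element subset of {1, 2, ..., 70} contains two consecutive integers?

36

Partition {1, …, 70} into 35 pairs: {1,2}, {3,4}, …, {69,70}.
Choosing 35 integers — say the 35 even numbers 2, 4, …, 70 — takes one from each pair and avoids the property.
Choosing 36 forces two into the same pair by pigeonhole, and those are consecutive. So 36.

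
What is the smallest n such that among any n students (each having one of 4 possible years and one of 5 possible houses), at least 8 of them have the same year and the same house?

141

There are 4 × 5 = 20 (year, house) combinations acting as pigeonholes.
With 20 × 7 = 140 students we could place exactly 7 in each, with no (year, house) pair reaching 8.
One more forces some (year, house) pair to hold 8, so 140 + 1 = 141.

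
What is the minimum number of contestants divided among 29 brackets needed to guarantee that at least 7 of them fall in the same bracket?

175

There are 29 brackets acting as pigeonholes.
With 29 × 6 = 174 contestants we could place exactly 6 in each, with no class reaching 7.
One more forces some class to hold 7, so 174 + 1 = 175.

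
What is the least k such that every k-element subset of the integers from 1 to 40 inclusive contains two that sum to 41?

21

Partition {1, …, 40} into 20 pairs: {1,40}, {2,39}, …, {20,21}.
Choosing 20 integers — say the integers 1 through 20 — takes one from each pair and avoids the property.
Choosing 21 forces two into the same pair by pigeonhole, and those sum to 41. So 21.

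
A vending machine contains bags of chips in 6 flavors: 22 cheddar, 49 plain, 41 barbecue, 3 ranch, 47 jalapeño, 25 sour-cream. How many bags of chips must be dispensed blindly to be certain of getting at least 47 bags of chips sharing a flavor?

184

In the worst case we take at most 46 of each flavor, but all 22 cheddar, all 41 barbecue, all 3 ranch, and all 25 sour-cream (fewer than 46), giving 22 + 46 + 41 + 3 + 46 + 25 = 183.
One more bag of chips then forces some flavor to 47, so 183 + 1 = 184.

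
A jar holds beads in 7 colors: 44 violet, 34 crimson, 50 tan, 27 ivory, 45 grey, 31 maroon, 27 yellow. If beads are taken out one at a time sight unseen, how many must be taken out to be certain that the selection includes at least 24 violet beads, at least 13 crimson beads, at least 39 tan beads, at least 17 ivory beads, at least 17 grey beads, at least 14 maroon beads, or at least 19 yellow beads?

The worst case stops just short of every target: 23 violet, 12 crimson, 38 tan, 16 ivory, 16 grey, 13 maroon, 18 yellow — 23 + 12 + 38 + 16 + 16 + 13 + 18 = 136 beads.
One more bead must push some color to its target, so 136 + 1 = 137.

137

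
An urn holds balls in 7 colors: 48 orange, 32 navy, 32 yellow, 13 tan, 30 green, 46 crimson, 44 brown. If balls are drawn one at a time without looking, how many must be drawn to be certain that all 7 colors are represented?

The hardest color to obtain is tan: we could draw every other ball first — 245 − 13 = 232 balls — without a single tan one.
The next draw must be tan, so 232 + 1 = 233.

233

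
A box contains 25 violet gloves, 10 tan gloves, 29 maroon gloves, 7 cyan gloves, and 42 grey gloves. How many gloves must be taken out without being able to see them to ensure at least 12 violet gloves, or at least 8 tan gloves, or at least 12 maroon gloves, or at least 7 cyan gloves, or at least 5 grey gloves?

40

The worst case stops just short of every target: 11 violet, 7 tan, 11 maroon, 6 cyan, 4 grey — 11 + 7 + 11 + 6 + 4 = 39 gloves.
One more glove must push some color to its target, so 39 + 1 = 40.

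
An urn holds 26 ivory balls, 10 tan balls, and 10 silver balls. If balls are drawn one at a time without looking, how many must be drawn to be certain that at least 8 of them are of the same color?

The worst case takes 7 balls of each color without reaching 8 of any: 3 × 7 = 21.
The next ball must bring some color to 8, so 21 + 1 = 22.

22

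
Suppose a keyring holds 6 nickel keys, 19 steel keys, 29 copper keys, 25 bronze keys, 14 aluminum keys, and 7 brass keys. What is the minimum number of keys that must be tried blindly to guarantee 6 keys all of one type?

Treat the 6 types as pigeonholes.
The worst case takes 5 keys of each type without reaching 6 of any: 6 × 5 = 30.
The next key must bring some type to 6, so 30 + 1 = 31.

31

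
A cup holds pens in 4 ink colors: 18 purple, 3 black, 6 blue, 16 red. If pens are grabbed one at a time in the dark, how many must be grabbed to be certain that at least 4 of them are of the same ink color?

13

Treat the 4 ink colors as pigeonholes.
The worst case takes 3 pens of each ink color without reaching 4 of any: 4 × 3 = 12.
The next pen must bring some ink color to 4, so 12 + 1 = 13.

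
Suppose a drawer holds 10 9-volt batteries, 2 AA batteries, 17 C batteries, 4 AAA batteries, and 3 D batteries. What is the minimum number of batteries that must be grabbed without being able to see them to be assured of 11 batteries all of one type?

In the worst case we take at most 10 of each type, but all 2 AA, all 4 AAA, and all 3 D (fewer than 10), giving 10 + 2 + 10 + 4 + 3 = 29.
One more battery then forces some type to 11, so 29 + 1 = 30.

30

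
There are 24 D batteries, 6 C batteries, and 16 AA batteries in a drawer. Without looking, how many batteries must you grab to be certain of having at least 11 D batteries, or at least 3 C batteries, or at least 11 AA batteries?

23

The worst case stops just short of every target: 10 D, 2 C, 10 AA — 10 + 2 + 10 = 22 batteries.
One more battery must push some type to its target, so 22 + 1 = 23.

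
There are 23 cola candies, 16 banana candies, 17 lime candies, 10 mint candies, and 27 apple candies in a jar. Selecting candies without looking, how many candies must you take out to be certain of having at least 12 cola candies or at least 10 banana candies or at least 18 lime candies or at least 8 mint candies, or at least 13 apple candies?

The worst case stops just short of every target: 11 cola, 9 banana, 17 lime, 7 mint, 12 apple — 11 + 9 + 17 + 7 + 12 = 56 candies.
One more candy must push some flavor to its target, so 56 + 1 = 57.

57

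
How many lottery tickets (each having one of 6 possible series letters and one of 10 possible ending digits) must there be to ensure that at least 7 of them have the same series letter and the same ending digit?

There are 6 × 10 = 60 (series letter, ending digit) combinations acting as pigeonholes.
With 60 × 6 = 360 lottery tickets we could place exactly 6 in each, with no (series letter, ending digit) pair reaching 7.
One more forces some (series letter, ending digit) pair to hold 7, so 360 + 1 = 361.

361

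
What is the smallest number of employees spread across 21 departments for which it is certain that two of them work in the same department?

There are 21 departments acting as pigeonholes.
With 21 employees we could place one in each, avoiding any repeat.
One more forces some class to hold 2, so 21 + 1 = 22.

22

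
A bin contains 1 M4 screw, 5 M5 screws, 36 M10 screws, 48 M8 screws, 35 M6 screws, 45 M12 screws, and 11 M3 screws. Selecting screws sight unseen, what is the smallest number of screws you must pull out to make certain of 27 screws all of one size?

122

Treat the 7 sizes as pigeonholes.
In the worst case we take at most 26 of each size, but all 1 M4, all 5 M5, and all 11 M3 (fewer than 26), giving 1 + 5 + 26 + 26 + 26 + 26 + 11 = 121.
One more screw then forces some size to 27, so 121 + 1 = 122.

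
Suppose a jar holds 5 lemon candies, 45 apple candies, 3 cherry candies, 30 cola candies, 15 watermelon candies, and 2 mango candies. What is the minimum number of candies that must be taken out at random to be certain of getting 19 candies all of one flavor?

In the worst case we take at most 18 of each flavor, but all 5 lemon, all 3 cherry, all 15 watermelon, and all 2 mango (fewer than 18), giving 5 + 18 + 3 + 18 + 15 + 2 = 61.
One more candy then forces some flavor to 19, so 61 + 1 = 62.

62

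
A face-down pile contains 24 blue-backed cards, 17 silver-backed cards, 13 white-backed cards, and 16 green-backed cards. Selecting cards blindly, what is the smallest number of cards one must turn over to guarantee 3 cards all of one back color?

Treat the 4 back colors as pigeonholes.
The worst case takes 2 cards of each back color without reaching 3 of any: 4 × 2 = 8.
The next card must bring some back color to 3, so 8 + 1 = 9.

9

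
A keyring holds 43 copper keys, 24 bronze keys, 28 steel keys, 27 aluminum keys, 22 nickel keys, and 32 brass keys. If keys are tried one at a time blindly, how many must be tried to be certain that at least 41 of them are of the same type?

In the worst case we take at most 40 of each type, but all 24 bronze, all 28 steel, all 27 aluminum, all 22 nickel, and all 32 brass (fewer than 40), giving 40 + 24 + 28 + 27 + 22 + 32 = 173.
One more key then forces some type to 41, so 173 + 1 = 174.

174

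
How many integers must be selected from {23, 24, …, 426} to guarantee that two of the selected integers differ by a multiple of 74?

Group the integers by remainder mod 74; there are 74 residue classes, each nonempty in this range.
Choosing one from each class (74 integers) avoids any shared remainder.
One more choice must repeat a class, so two differ by a multiple of 74. Hence 74 + 1 = 75.

75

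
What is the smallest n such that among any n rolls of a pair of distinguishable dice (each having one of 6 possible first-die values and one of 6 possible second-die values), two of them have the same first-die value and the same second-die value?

There are 6 × 6 = 36 (first-die value, second-die value) combinations acting as pigeonholes.
With 36 rolls of a pair of distinguishable dice we could place one in each, avoiding any repeat.
One more forces some (first-die value, second-die value) pair to hold 2, so 36 + 1 = 37.

37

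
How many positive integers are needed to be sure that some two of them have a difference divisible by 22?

23

Use the pigeonhole principle on residue classes: two integers differ by a multiple of 22 exactly when they share a remainder mod 22.
There are 22 residue classes mod 22, so 22 integers can all lie in distinct classes.
One more integer must repeat a residue, giving a difference divisible by 22. So n = 22 + 1 = 23.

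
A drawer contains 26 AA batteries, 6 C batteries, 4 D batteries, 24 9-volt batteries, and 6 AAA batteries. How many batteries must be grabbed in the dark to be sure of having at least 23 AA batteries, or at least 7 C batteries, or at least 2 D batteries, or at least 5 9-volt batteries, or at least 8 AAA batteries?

40

Each of the 5 types has its own threshold; avoid all of them simultaneously.
The worst case stops just short of every target: 22 AA, 6 C, 1 D, 4 9-volt, all 6 AAA — 22 + 6 + 1 + 4 + 6 = 39 batteries.
One more battery must push some type to its target, so 39 + 1 = 40.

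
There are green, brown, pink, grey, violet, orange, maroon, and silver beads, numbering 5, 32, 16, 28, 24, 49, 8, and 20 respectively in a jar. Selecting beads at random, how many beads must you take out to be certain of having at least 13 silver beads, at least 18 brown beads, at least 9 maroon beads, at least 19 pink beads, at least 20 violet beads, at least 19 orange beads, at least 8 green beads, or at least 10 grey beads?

Each of the 8 colors has its own threshold; avoid all of them simultaneously.
The worst case stops just short of every target: all 5 green, 17 brown, all 16 pink, 9 grey, 19 violet, 18 orange, 8 maroon, 12 silver — 5 + 17 + 16 + 9 + 19 + 18 + 8 + 12 = 104 beads.
One more bead must push some color to its target, so 104 + 1 = 105.

105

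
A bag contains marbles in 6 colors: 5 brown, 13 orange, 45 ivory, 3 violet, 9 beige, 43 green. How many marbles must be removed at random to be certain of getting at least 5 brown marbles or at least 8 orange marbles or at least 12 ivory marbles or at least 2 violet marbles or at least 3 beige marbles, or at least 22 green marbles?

47

The worst case stops just short of every target: 4 brown, 7 orange, 11 ivory, 1 violet, 2 beige, 21 green — 4 + 7 + 11 + 1 + 2 + 21 = 46 marbles.
One more marble must push some color to its target, so 46 + 1 = 47.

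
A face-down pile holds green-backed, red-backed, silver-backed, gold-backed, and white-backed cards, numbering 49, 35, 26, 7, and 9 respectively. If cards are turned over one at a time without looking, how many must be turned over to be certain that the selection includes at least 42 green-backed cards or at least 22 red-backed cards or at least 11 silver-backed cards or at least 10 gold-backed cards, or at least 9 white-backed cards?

88

The worst case stops just short of every target: 41 green-backed, 21 red-backed, 10 silver-backed, all 7 gold-backed, 8 white-backed — 41 + 21 + 10 + 7 + 8 = 87 cards.
One more card must push some back color to its target, so 87 + 1 = 88.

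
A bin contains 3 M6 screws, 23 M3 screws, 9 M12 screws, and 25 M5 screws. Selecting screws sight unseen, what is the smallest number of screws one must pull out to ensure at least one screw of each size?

The hardest size to obtain is M6: we could draw every other screw first — 60 − 3 = 57 screws — without a single M6 one.
The next draw must be M6, so 57 + 1 = 58.

58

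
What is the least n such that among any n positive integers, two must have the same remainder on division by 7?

Two integers differ by a multiple of 7 exactly when they share a remainder mod 7.
There are 7 residue classes mod 7, so 7 integers can all lie in distinct classes.
One more integer must repeat a residue, giving a difference divisible by 7. So n = 7 + 1 = 8.

8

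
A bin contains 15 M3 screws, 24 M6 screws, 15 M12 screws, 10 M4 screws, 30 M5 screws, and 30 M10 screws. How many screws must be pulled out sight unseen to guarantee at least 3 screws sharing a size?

13

Treat the 6 sizes as pigeonholes.
The worst case takes 2 screws of each size without reaching 3 of any: 6 × 2 = 12.
The next screw must bring some size to 3, so 12 + 1 = 13.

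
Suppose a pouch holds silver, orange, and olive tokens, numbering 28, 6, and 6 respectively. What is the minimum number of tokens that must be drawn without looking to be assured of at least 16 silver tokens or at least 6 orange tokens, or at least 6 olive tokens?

The worst case stops just short of every target: 15 silver, 5 orange, 5 olive — 15 + 5 + 5 = 25 tokens.
One more token must push some color to its target, so 25 + 1 = 26.

26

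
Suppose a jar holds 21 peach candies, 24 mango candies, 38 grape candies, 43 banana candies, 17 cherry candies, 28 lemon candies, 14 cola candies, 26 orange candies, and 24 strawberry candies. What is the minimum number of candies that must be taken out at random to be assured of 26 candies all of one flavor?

Treat the 9 flavors as pigeonholes.
In the worst case we take at most 25 of each flavor, but all 21 peach, all 24 mango, all 17 cherry, all 14 cola, and all 24 strawberry (fewer than 25), giving 21 + 24 + 25 + 25 + 17 + 25 + 14 + 25 + 24 = 200.
One more candy then forces some flavor to 26, so 200 + 1 = 201.

201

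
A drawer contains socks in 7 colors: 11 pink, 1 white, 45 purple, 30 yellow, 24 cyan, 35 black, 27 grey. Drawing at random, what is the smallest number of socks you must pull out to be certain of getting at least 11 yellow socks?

154

To avoid yellow socks as long as possible, exhaust the other 6 colors first.
The worst case draws every non-yellow sock first: 11 + 1 + 45 + 24 + 35 + 27 = 143.
The next 11 draws are then forced to be yellow, giving 143 + 11 = 154.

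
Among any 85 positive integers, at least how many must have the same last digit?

9

There are 10 possible last digits, which serve as the pigeonholes.
If each of the 10 possible last digits held at most 8, the total would be at most 10 × 8 = 80 < 85, a contradiction.
So at least one holds ⌈85/10⌉ = 9.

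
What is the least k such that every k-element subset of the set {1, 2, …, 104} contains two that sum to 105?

Partition {1, …, 104} into 52 pairs: {1,104}, {2,103}, …, {52,53}.
Choosing 52 integers — say the integers 1 through 52 — takes one from each pair and avoids the property.
Choosing 53 forces two into the same pair by pigeonhole, and those sum to 105. So 53.

53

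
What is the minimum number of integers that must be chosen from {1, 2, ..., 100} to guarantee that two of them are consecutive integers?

Partition {1, …, 100} into 50 pairs: {1,2}, {3,4}, …, {99,100}.
Choosing 50 integers — say the 50 even numbers 2, 4, …, 100 — takes one from each pair and avoids the property.
Choosing 51 forces two into the same pair by pigeonhole, and those are consecutive. So 51.

51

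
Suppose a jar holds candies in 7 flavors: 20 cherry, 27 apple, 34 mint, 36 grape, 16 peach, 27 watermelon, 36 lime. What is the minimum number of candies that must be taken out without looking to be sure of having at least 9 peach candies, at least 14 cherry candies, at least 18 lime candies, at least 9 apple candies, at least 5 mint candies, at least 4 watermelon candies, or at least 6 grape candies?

59

Each of the 7 flavors has its own threshold; avoid all of them simultaneously.
The worst case stops just short of every target: 13 cherry, 8 apple, 4 mint, 5 grape, 8 peach, 3 watermelon, 17 lime — 13 + 8 + 4 + 5 + 8 + 3 + 17 = 58 candies.
One more candy must push some flavor to its target, so 58 + 1 = 59.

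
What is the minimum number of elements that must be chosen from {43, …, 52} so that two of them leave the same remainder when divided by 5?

6

Group the integers by remainder mod 5; there are 5 residue classes, each nonempty in this range.
Choosing one from each class (5 integers) avoids any shared remainder.
One more choice must repeat a class, so two differ by a multiple of 5. Hence 5 + 1 = 6.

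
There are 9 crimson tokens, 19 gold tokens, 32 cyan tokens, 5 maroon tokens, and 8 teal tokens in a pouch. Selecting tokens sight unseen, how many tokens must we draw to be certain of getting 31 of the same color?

In the worst case we take at most 30 of each color, but all 9 crimson, all 19 gold, all 5 maroon, and all 8 teal (fewer than 30), giving 9 + 19 + 30 + 5 + 8 = 71.
One more token then forces some color to 31, so 71 + 1 = 72.

72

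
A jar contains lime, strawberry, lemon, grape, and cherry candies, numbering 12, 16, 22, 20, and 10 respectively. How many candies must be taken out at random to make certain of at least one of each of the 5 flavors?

71

The hardest flavor to obtain is cherry: we could draw every other candy first — 80 − 10 = 70 candies — without a single cherry one.
The next draw must be cherry, so 70 + 1 = 71.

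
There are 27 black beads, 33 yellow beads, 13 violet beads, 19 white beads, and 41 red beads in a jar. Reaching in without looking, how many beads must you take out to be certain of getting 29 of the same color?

In the worst case we take at most 28 of each color, but all 27 black, all 13 violet, and all 19 white (fewer than 28), giving 27 + 28 + 13 + 19 + 28 = 115.
One more bead then forces some color to 29, so 115 + 1 = 116.

116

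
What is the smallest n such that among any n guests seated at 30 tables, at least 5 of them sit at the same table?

121

There are 30 tables acting as pigeonholes.
With 30 × 4 = 120 guests we could place exactly 4 in each, with no class reaching 5.
One more forces some class to hold 5, so 120 + 1 = 121.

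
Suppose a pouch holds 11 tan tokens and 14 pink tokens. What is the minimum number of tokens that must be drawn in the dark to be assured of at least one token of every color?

15

The hardest color to obtain is tan: we could draw every other token first — 25 − 11 = 14 tokens — without a single tan one.
The next draw must be tan, so 14 + 1 = 15.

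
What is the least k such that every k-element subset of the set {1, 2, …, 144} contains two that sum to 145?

73

Partition {1, …, 144} into 72 pairs: {1,144}, {2,143}, …, {72,73}.
Choosing 72 integers — say the integers 1 through 72 — takes one from each pair and avoids the property.
Choosing 73 forces two into the same pair by pigeonhole, and those sum to 145. So 73.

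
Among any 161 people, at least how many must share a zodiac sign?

14

There are 12 zodiac signs, which serve as the pigeonholes.
If each of the 12 zodiac signs held at most 13, the total would be at most 12 × 13 = 156 < 161, a contradiction.
So at least one holds ⌈161/12⌉ = 14.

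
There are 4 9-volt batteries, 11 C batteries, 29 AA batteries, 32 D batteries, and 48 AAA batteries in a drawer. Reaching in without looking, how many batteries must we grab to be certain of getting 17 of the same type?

In the worst case we take at most 16 of each type, but all 4 9-volt and all 11 C (fewer than 16), giving 4 + 11 + 16 + 16 + 16 = 63.
One more battery then forces some type to 17, so 63 + 1 = 64.

64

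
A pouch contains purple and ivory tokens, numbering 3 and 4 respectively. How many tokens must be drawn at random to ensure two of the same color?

3

Treat the 2 colors as pigeonholes.
The worst case takes 1 token of each color without reaching 2 of any: 2 × 1 = 2.
The next token must bring some color to 2, so 2 + 1 = 3.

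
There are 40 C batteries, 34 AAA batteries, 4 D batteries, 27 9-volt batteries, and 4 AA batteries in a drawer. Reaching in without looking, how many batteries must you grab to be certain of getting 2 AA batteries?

107

To avoid AA batteries as long as possible, exhaust the other 4 types first.
The worst case draws every non-AA battery first: 40 + 34 + 4 + 27 = 105.
The next 2 draws are then forced to be AA, giving 105 + 2 = 107.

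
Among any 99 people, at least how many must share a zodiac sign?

9

There are 12 zodiac signs, which serve as the pigeonholes.
If each of the 12 zodiac signs held at most 8, the total would be at most 12 × 8 = 96 < 99, a contradiction.
So at least one holds ⌈99/12⌉ = 9.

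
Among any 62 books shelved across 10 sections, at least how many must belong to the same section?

The 62 books fall into 10 sections.
If each of the 10 sections held at most 6, the total would be at most 10 × 6 = 60 < 62, a contradiction.
So at least one holds ⌈62/10⌉ = 7.

7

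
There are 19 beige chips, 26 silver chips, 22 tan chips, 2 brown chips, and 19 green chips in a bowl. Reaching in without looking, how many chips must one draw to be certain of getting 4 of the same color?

15

Treat the 5 colors as pigeonholes.
In the worst case we take at most 3 of each color, but all 2 brown (fewer than 3), giving 3 + 3 + 3 + 2 + 3 = 14.
One more chip then forces some color to 4, so 14 + 1 = 15.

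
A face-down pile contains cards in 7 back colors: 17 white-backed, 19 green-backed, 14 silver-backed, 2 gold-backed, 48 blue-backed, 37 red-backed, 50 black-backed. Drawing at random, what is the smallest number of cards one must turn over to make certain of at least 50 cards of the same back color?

In the worst case we take at most 49 of each back color, but all 17 white-backed, all 19 green-backed, all 14 silver-backed, all 2 gold-backed, all 48 blue-backed, and all 37 red-backed (fewer than 49), giving 17 + 19 + 14 + 2 + 48 + 37 + 49 = 186.
One more card then forces some back color to 50, so 186 + 1 = 187.

187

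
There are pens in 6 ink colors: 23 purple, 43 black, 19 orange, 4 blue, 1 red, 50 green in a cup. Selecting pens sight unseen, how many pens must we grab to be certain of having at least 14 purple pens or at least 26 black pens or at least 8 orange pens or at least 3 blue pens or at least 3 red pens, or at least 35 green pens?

83

Each of the 6 ink colors has its own threshold; avoid all of them simultaneously.
The worst case stops just short of every target: 13 purple, 25 black, 7 orange, 2 blue, all 1 red, 34 green — 13 + 25 + 7 + 2 + 1 + 34 = 82 pens.
One more pen must push some ink color to its target, so 82 + 1 = 83.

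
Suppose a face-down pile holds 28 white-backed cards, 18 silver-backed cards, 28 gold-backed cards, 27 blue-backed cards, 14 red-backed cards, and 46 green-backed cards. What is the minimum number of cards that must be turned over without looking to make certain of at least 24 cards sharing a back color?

125

In the worst case we take at most 23 of each back color, but all 18 silver-backed and all 14 red-backed (fewer than 23), giving 23 + 18 + 23 + 23 + 14 + 23 = 124.
One more card then forces some back color to 24, so 124 + 1 = 125.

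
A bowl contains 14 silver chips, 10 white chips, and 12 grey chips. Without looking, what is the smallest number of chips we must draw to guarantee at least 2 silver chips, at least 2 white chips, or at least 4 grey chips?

6

The worst case stops just short of every target: 1 silver, 1 white, 3 grey — 1 + 1 + 3 = 5 chips.
One more chip must push some color to its target, so 5 + 1 = 6.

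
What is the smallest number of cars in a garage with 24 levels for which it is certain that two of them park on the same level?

There are 24 levels acting as pigeonholes.
With 24 cars we could place one in each, avoiding any repeat.
One more forces some class to hold 2, so 24 + 1 = 25.

25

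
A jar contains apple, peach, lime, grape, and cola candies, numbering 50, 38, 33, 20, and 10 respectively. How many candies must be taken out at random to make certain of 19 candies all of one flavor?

83

In the worst case we take at most 18 of each flavor, but all 10 cola (fewer than 18), giving 18 + 18 + 18 + 18 + 10 = 82.
One more candy then forces some flavor to 19, so 82 + 1 = 83.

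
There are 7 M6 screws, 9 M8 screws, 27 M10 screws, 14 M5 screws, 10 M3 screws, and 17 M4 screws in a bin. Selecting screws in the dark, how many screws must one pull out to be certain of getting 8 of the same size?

43

The worst case takes 7 screws of each size without reaching 8 of any: 6 × 7 = 42.
The next screw must bring some size to 8, so 42 + 1 = 43.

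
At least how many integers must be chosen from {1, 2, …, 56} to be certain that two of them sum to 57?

Partition {1, …, 56} into 28 pairs: {1,56}, {2,55}, …, {28,29}.
Choosing 28 integers — say the integers 1 through 28 — takes one from each pair and avoids the property.
Choosing 29 forces two into the same pair by pigeonhole, and those sum to 57. So 29.

29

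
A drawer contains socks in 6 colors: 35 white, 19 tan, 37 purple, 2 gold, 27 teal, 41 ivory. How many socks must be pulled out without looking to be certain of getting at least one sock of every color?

The hardest color to obtain is gold: we could draw every other sock first — 161 − 2 = 159 socks — without a single gold one.
The next draw must be gold, so 159 + 1 = 160.

160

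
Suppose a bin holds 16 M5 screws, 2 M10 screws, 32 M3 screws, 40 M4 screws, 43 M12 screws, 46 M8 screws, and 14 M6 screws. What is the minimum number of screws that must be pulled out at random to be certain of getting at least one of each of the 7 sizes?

The hardest size to obtain is M10: we could draw every other screw first — 193 − 2 = 191 screws — without a single M10 one.
The next draw must be M10, so 191 + 1 = 192.

192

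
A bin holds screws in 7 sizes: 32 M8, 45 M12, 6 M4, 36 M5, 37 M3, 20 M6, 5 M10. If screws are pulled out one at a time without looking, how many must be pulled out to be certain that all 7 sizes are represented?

The hardest size to obtain is M10: we could draw every other screw first — 181 − 5 = 176 screws — without a single M10 one.
The next draw must be M10, so 176 + 1 = 177.

177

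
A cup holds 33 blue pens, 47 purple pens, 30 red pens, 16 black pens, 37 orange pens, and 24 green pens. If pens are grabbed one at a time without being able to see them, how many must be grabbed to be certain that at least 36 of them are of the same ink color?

In the worst case we take at most 35 of each ink color, but all 33 blue, all 30 red, all 16 black, and all 24 green (fewer than 35), giving 33 + 35 + 30 + 16 + 35 + 24 = 173.
One more pen then forces some ink color to 36, so 173 + 1 = 174.

174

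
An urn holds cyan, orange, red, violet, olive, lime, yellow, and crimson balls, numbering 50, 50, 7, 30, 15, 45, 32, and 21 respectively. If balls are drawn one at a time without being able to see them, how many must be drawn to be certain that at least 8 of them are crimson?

237

To avoid crimson balls as long as possible, exhaust the other 7 colors first.
The worst case draws every non-crimson ball first: 50 + 50 + 7 + 30 + 15 + 45 + 32 = 229.
The next 8 draws are then forced to be crimson, giving 229 + 8 = 237.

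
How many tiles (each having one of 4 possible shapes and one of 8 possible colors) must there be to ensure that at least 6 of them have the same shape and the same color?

There are 4 × 8 = 32 (shape, color) combinations acting as pigeonholes.
With 32 × 5 = 160 tiles we could place exactly 5 in each, with no (shape, color) pair reaching 6.
One more forces some (shape, color) pair to hold 6, so 160 + 1 = 161.

161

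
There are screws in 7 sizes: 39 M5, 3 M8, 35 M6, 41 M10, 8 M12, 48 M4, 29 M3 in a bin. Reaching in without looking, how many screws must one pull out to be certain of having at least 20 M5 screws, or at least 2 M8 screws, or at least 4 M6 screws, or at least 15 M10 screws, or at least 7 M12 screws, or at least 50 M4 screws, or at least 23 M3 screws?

114

The worst case stops just short of every target: 19 M5, 1 M8, 3 M6, 14 M10, 6 M12, all 48 M4, 22 M3 — 19 + 1 + 3 + 14 + 6 + 48 + 22 = 113 screws.
One more screw must push some size to its target, so 113 + 1 = 114.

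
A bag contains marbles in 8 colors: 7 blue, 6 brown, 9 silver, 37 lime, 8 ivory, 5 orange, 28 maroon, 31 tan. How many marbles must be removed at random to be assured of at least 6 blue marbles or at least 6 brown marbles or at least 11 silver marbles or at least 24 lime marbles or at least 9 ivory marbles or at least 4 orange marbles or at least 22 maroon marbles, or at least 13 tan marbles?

Each of the 8 colors has its own threshold; avoid all of them simultaneously.
The worst case stops just short of every target: 5 blue, 5 brown, all 9 silver, 23 lime, 8 ivory, 3 orange, 21 maroon, 12 tan — 5 + 5 + 9 + 23 + 8 + 3 + 21 + 12 = 86 marbles.
One more marble must push some color to its target, so 86 + 1 = 87.

87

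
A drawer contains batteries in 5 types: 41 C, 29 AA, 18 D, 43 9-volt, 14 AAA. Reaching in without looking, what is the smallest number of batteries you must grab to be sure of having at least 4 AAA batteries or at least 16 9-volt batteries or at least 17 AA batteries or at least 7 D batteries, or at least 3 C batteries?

43

The worst case stops just short of every target: 2 C, 16 AA, 6 D, 15 9-volt, 3 AAA — 2 + 16 + 6 + 15 + 3 = 42 batteries.
One more battery must push some type to its target, so 42 + 1 = 43.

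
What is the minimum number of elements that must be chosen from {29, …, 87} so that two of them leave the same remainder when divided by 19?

Use the pigeonhole principle on residue classes: group the integers by remainder mod 19; there are 19 residue classes, each nonempty in this range.
Choosing one from each class (19 integers) avoids any shared remainder.
One more choice must repeat a class, so two differ by a multiple of 19. Hence 19 + 1 = 20.

20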